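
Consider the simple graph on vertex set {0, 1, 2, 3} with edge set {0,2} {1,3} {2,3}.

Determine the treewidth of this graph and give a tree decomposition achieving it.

Treewidth 1.
Bags: B1 = {1, 3}  B2 = {2, 3}  B3 = {0, 2}
Tree: B1–B2, B2–B3

Each bag holds 2 vertices, so the decomposition has width 1, which upper-bounds the treewidth. Any graph with an edge has treewidth ≥ 1, and G has the edge 3–1. Combining the bounds, tw(G) = 1.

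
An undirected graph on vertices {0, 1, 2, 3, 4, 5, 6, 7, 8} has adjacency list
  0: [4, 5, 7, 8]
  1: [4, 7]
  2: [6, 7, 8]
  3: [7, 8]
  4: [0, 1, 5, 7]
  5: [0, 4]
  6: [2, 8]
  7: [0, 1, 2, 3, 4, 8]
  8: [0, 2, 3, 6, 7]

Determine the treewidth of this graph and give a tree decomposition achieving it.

The largest bag has 3 vertices, giving width 2; this decomposition certifies tw(G) ≤ 2. On the other hand G contains the 3-clique {0, 4, 5}. A clique must lie in a single bag of any decomposition, so no decomposition can have width below 2. The upper and lower bounds meet at 2, so that is the treewidth.

Treewidth 2.
One such decomposition:
Bags: B1 = {0, 4, 7}  B2 = {0, 4, 5}  B3 = {0, 7, 8}  B4 = {2, 7, 8}  B5 = {3, 7, 8}  B6 = {1, 4, 7}  B7 = {2, 6, 8}
Tree: B1–B2, B1–B3, B3–B4, B4–B5, B1–B6, B4–B7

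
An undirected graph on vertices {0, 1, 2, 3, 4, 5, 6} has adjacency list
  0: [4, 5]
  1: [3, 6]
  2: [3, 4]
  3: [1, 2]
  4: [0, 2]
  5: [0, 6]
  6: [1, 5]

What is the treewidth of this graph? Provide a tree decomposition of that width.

Every bag has size at most 3, so the width is 3 − 1 = 2 and tw(G) ≤ 2. The edges 4–2–3–1–6–5–0–4 form a cycle, so G is not a tree and its treewidth is at least 2. The upper and lower bounds meet at 2, so that is the treewidth.

Treewidth 2.
Bags: B1 = {2, 3, 4}  B2 = {1, 3, 4}  B3 = {1, 4, 6}  B4 = {4, 5, 6}  B5 = {0, 4, 5}
Tree: B1–B2, B2–B3, B3–B4, B4–B5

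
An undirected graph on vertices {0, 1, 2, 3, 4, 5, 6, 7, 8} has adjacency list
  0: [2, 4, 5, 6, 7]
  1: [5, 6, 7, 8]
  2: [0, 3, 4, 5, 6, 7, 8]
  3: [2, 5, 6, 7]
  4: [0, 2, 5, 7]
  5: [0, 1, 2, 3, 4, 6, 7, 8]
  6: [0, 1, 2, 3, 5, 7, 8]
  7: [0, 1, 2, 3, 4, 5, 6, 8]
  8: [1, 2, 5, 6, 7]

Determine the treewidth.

A width-4 tree decomposition is:
Bags: B1 = {0, 2, 5, 6, 7}  B2 = {0, 2, 4, 5, 7}  B3 = {2, 5, 6, 7, 8}  B4 = {1, 5, 6, 7, 8}  B5 = {2, 3, 5, 6, 7}
Tree: B1–B2, B1–B3, B3–B4, B3–B5
Every bag has size at most 5, so the width is 5 − 1 = 4 and tw(G) ≤ 4. Conversely, {1, 5, 6, 7, 8} is a clique of size 5, and the vertices of any clique must share a bag in every tree decomposition; so some bag has ≥ 5 vertices and tw(G) ≥ 4. Therefore the treewidth is 4.

4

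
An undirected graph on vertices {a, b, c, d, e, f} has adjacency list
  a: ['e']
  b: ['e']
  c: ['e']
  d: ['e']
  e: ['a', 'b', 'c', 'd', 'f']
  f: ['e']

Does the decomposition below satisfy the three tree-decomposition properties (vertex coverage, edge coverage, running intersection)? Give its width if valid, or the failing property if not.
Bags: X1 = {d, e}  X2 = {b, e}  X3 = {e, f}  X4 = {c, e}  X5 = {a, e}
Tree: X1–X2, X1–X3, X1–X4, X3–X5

Yes; width 1.

Checking the three conditions: (i) the bags cover all of {a, b, c, d, e, f}; (ii) for each edge, some bag contains both endpoints; (iii) the bags containing any fixed vertex form a subtree. All hold, so the decomposition is valid with width 2 − 1 = 1.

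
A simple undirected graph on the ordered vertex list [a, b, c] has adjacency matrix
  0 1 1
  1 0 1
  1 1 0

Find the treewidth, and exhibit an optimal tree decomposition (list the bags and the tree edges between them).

A single bag containing all 3 vertices is trivially a valid decomposition of width 2. On the other hand G contains the 3-clique {a, b, c}. A clique must lie in a single bag of any decomposition, so no decomposition can have width below 2. Therefore the treewidth is 2.

Treewidth 2.
One such decomposition:
Bags: B1 = {a, b, c}
Tree: (single bag)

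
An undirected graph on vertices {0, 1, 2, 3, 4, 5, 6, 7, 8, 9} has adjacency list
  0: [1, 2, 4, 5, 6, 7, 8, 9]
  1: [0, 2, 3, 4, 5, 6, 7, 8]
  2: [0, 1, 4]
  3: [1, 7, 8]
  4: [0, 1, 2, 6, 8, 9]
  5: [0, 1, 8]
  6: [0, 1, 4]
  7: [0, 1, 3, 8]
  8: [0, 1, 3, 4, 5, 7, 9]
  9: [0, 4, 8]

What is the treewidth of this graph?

3

A width-3 tree decomposition is:
Bags: B1 = {0, 1, 2, 4}  B2 = {0, 1, 4, 8}  B3 = {0, 1, 7, 8}  B4 = {0, 4, 8, 9}  B5 = {0, 1, 5, 8}  B6 = {1, 3, 7, 8}  B7 = {0, 1, 4, 6}
Tree: B1–B2, B2–B3, B2–B4, B2–B5, B3–B6, B2–B7
Each bag holds 4 vertices, so the decomposition has width 3, which upper-bounds the treewidth. On the other hand G contains the 4-clique {0, 1, 4, 8}. A clique must lie in a single bag of any decomposition, so no decomposition can have width below 3. The upper and lower bounds meet at 3, so that is the treewidth.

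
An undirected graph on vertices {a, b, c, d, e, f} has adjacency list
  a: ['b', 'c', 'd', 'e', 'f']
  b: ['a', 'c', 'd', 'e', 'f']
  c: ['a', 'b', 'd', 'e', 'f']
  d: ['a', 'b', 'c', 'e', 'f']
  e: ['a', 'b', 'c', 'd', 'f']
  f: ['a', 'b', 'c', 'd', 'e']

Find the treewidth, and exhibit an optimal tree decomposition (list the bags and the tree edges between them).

With just one bag of size 6, the width is 6 − 1 = 5, so tw(G) ≤ 5. For the lower bound, the 6 vertices {a, b, c, d, e, f} are pairwise adjacent, and any tree decomposition puts a clique entirely inside one bag — forcing width ≥ 5. Therefore the treewidth is 5.

Treewidth 5.
One such decomposition:
Bags: B1 = {a, b, c, d, e, f}
Tree: (single bag)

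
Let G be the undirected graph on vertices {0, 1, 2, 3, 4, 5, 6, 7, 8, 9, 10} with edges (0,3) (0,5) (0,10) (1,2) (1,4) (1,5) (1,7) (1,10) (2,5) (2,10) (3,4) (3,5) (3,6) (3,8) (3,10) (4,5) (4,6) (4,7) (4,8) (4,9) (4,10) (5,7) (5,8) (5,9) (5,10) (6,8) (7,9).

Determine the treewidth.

A width-3 tree decomposition is:
Bags: B1 = {3, 4, 5, 10}  B2 = {3, 4, 5, 8}  B3 = {0, 3, 5, 10}  B4 = {1, 4, 5, 10}  B5 = {1, 4, 5, 7}  B6 = {3, 4, 6, 8}  B7 = {1, 2, 5, 10}  B8 = {4, 5, 7, 9}
Tree: B1–B2, B1–B3, B1–B4, B4–B5, B2–B6, B4–B7, B5–B8
Every bag has size at most 4, so the width is 4 − 1 = 3 and tw(G) ≤ 3. For the lower bound, the 4 vertices {0, 3, 5, 10} are pairwise adjacent, and any tree decomposition puts a clique entirely inside one bag — forcing width ≥ 3. Therefore the treewidth is 3.

3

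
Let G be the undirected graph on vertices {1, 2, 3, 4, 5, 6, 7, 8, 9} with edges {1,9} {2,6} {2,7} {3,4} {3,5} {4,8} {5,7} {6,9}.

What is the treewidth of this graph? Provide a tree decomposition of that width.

Treewidth 1.
One such decomposition:
Bags: B1 = {1, 9}  B2 = {6, 9}  B3 = {2, 6}  B4 = {2, 7}  B5 = {5, 7}  B6 = {3, 5}  B7 = {3, 4}  B8 = {4, 8}
Tree: B1–B2, B2–B3, B3–B4, B4–B5, B5–B6, B6–B7, B7–B8

Each bag holds 2 vertices, so the decomposition has width 1, which upper-bounds the treewidth. Since G has at least one edge (e.g. 1–9), it is not an edgeless graph, so tw(G) ≥ 1. Hence tw(G) = 1 exactly.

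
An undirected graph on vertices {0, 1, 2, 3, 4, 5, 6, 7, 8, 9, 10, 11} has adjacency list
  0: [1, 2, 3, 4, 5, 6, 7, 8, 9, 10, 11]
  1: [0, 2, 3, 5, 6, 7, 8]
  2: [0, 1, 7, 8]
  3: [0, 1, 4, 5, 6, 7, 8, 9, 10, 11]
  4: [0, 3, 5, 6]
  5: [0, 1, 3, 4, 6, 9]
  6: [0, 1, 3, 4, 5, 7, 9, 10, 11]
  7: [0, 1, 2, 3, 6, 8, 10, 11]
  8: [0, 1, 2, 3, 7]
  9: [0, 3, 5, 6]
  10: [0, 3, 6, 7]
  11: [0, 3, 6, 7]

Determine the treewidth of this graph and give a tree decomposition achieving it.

Treewidth 4.
One such decomposition:
Bags: B1 = {0, 1, 3, 5, 6}  B2 = {0, 1, 3, 6, 7}  B3 = {0, 3, 6, 7, 10}  B4 = {0, 3, 6, 7, 11}  B5 = {0, 1, 3, 7, 8}  B6 = {0, 1, 2, 7, 8}  B7 = {0, 3, 4, 5, 6}  B8 = {0, 3, 5, 6, 9}
Tree: B1–B2, B2–B3, B2–B4, B2–B5, B5–B6, B1–B7, B1–B8

Every bag has size at most 5, so the width is 5 − 1 = 4 and tw(G) ≤ 4. Conversely, {0, 1, 2, 7, 8} is a clique of size 5, and the vertices of any clique must share a bag in every tree decomposition; so some bag has ≥ 5 vertices and tw(G) ≥ 4. The upper and lower bounds meet at 4, so that is the treewidth.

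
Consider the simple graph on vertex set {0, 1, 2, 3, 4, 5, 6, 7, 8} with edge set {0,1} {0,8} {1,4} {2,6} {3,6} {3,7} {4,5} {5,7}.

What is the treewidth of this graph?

1

A width-1 tree decomposition is:
Bags: B1 = {0, 8}  B2 = {0, 1}  B3 = {1, 4}  B4 = {4, 5}  B5 = {5, 7}  B6 = {3, 7}  B7 = {3, 6}  B8 = {2, 6}
Tree: B1–B2, B2–B3, B3–B4, B4–B5, B5–B6, B6–B7, B7–B8
The largest bag has 2 vertices, giving width 1; this decomposition certifies tw(G) ≤ 1. Any graph with an edge has treewidth ≥ 1, and G has the edge 8–0. Therefore the treewidth is 1.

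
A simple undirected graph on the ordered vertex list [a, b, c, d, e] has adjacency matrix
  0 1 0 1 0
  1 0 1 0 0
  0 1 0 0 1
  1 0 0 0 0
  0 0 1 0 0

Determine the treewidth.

A width-1 tree decomposition is:
Bags: B1 = {a, d}  B2 = {a, b}  B3 = {b, c}  B4 = {c, e}
Tree: B1–B2, B2–B3, B3–B4
Each bag holds 2 vertices, so the decomposition has width 1, which upper-bounds the treewidth. Since G has at least one edge (e.g. d–a), it is not an edgeless graph, so tw(G) ≥ 1. The upper and lower bounds meet at 1, so that is the treewidth.

1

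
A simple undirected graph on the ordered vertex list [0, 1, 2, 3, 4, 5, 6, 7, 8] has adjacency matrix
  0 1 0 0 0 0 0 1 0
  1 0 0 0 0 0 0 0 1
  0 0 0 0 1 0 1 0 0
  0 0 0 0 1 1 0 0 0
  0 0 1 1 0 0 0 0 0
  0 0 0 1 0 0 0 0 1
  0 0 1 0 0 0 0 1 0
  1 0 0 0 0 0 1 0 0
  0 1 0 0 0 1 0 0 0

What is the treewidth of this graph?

2

A width-2 tree decomposition is:
Bags: B1 = {2, 4, 6}  B2 = {3, 4, 6}  B3 = {3, 5, 6}  B4 = {5, 6, 8}  B5 = {1, 6, 8}  B6 = {0, 1, 6}  B7 = {0, 6, 7}
Tree: B1–B2, B2–B3, B3–B4, B4–B5, B5–B6, B6–B7
Every bag has size at most 3, so the width is 3 − 1 = 2 and tw(G) ≤ 2. For the lower bound, G contains the cycle 6–2–4–3–5–8–1–0–7–6, so G is not a forest; only forests have treewidth ≤ 1, hence tw(G) ≥ 2. Therefore the treewidth is 2.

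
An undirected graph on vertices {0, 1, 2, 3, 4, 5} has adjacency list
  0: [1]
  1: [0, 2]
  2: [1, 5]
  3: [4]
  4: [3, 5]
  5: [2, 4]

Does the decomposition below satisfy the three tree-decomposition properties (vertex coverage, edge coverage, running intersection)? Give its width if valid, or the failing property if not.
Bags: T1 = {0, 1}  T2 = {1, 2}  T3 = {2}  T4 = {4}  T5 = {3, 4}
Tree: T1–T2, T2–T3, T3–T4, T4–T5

A tree decomposition must satisfy three properties: every vertex lies in some bag; for every edge, both endpoints lie together in some bag; and for every vertex, the bags containing it form a connected subtree. Here vertex 5 appears in no bag, so the decomposition is invalid.

No — vertex 5 appears in no bag.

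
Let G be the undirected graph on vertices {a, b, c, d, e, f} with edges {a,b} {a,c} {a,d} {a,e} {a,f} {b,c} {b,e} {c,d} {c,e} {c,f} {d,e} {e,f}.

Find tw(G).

A width-3 tree decomposition is:
Bags: B1 = {a, c, e, f}  B2 = {a, b, c, e}  B3 = {a, c, d, e}
Tree: B1–B2, B2–B3
Each bag holds 4 vertices, so the decomposition has width 3, which upper-bounds the treewidth. Conversely, {a, c, d, e} is a clique of size 4, and the vertices of any clique must share a bag in every tree decomposition; so some bag has ≥ 4 vertices and tw(G) ≥ 3. Therefore the treewidth is 3.

3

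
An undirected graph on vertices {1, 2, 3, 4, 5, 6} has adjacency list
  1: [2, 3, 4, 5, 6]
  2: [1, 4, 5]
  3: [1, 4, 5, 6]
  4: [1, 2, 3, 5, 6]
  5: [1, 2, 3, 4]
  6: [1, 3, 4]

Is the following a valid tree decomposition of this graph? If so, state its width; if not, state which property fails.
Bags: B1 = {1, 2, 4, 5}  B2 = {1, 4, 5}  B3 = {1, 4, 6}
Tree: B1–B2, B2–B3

No — vertex 3 appears in no bag.

A tree decomposition must satisfy three properties: every vertex lies in some bag; for every edge, both endpoints lie together in some bag; and for every vertex, the bags containing it form a connected subtree. Here vertex 3 appears in no bag, so the decomposition is invalid.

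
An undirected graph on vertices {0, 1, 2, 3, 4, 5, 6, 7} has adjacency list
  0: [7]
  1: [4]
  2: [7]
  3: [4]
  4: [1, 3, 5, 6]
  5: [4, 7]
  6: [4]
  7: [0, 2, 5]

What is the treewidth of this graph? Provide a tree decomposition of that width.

Treewidth 1.
One such decomposition:
Bags: B1 = {4, 5}  B2 = {5, 7}  B3 = {4, 6}  B4 = {1, 4}  B5 = {0, 7}  B6 = {2, 7}  B7 = {3, 4}
Tree: B1–B2, B1–B3, B1–B4, B2–B5, B5–B6, B3–B7

Each bag holds 2 vertices, so the decomposition has width 1, which upper-bounds the treewidth. Since G has at least one edge (e.g. 4–5), it is not an edgeless graph, so tw(G) ≥ 1. Hence tw(G) = 1 exactly.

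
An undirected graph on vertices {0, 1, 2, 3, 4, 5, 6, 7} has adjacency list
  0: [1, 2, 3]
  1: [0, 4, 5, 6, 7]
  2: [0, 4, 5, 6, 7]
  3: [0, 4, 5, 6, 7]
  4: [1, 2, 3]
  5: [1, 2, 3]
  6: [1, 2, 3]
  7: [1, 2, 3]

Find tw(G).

A width-3 tree decomposition is:
Bags: B1 = {1, 2, 3, 5}  B2 = {1, 2, 3, 6}  B3 = {1, 2, 3, 4}  B4 = {1, 2, 3, 7}  B5 = {0, 1, 2, 3}
Tree: B1–B2, B2–B3, B3–B4, B4–B5
Each bag holds 4 vertices, so the decomposition has width 3, which upper-bounds the treewidth. For the lower bound: the 4 vertex sets {2,5}, {1,6}, {3}, {4} are disjoint, each induces a connected subgraph, and every pair is joined by at least one edge of G. Contracting each set to a single vertex therefore yields K_{4} as a minor, and since treewidth is minor-monotone, tw(G) ≥ tw(K_{4}) = 3. Hence tw(G) = 3 exactly.

3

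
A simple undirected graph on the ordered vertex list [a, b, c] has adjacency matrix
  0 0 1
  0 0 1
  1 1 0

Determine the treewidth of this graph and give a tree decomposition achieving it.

Treewidth 1.
One optimal decomposition is:
Bags: B1 = {a, c}  B2 = {b, c}
Tree: B1–B2

Every bag has size at most 2, so the width is 2 − 1 = 1 and tw(G) ≤ 1. G has an edge, so its treewidth is at least 1. The upper and lower bounds meet at 1, so that is the treewidth.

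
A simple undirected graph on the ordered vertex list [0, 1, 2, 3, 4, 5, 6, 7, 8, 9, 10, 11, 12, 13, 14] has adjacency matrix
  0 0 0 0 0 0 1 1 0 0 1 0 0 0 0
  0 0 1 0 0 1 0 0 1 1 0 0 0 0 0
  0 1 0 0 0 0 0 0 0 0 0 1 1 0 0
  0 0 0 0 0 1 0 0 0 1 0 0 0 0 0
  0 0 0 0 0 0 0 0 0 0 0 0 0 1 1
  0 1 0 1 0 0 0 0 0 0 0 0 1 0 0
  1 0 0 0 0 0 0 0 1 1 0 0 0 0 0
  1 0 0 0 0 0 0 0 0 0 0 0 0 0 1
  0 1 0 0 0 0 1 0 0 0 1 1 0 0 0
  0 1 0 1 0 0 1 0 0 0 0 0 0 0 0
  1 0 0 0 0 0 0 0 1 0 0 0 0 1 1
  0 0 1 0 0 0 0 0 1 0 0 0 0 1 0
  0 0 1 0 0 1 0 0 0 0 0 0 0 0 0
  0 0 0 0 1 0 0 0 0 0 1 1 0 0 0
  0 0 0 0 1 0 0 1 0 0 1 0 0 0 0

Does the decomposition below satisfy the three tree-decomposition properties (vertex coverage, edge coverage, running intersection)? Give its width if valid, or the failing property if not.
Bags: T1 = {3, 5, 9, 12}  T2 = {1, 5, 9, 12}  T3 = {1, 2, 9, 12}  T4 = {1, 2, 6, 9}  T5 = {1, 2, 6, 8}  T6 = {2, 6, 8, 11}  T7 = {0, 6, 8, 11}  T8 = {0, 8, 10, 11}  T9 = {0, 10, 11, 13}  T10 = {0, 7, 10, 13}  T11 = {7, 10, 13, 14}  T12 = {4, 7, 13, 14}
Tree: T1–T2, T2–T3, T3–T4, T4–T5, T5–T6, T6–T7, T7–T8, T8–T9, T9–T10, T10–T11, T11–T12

Yes; width 3.

Vertex coverage: the bags together contain {0, 1, 2, 3, 4, 5, 6, 7, 8, 9, 10, 11, 12, 13, 14}, the full vertex set. Edge coverage: each edge of G has both endpoints in at least one bag. Running intersection: for every vertex, the bags containing it form a connected subtree. All three properties hold, so this is a valid tree decomposition of width max|bag| − 1 = 3, and hence tw(G) ≤ 3.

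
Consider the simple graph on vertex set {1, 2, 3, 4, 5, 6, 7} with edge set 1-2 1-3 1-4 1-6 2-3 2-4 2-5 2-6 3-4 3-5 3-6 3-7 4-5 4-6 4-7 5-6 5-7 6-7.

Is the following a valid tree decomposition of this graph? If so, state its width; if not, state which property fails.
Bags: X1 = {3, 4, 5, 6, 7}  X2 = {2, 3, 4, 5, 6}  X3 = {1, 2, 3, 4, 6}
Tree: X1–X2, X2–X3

Vertex coverage: the bags together contain {1, 2, 3, 4, 5, 6, 7}, the full vertex set. Edge coverage: each edge of G has both endpoints in at least one bag. Running intersection: for every vertex, the bags containing it form a connected subtree. All three properties hold, so this is a valid tree decomposition of width max|bag| − 1 = 4, and hence tw(G) ≤ 4.

Yes; width 4.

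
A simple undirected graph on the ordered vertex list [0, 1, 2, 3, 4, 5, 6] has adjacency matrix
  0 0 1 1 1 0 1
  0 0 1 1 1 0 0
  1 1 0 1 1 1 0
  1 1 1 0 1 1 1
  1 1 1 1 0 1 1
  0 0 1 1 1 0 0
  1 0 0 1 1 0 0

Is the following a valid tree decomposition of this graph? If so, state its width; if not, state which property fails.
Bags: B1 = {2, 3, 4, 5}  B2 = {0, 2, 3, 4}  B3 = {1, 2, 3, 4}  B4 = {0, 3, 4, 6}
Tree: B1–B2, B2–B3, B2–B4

Yes; width 3.

Checking the three conditions: (i) the bags cover all of {0, 1, 2, 3, 4, 5, 6}; (ii) for each edge, some bag contains both endpoints; (iii) the bags containing any fixed vertex form a subtree. All hold, so the decomposition is valid with width 4 − 1 = 3.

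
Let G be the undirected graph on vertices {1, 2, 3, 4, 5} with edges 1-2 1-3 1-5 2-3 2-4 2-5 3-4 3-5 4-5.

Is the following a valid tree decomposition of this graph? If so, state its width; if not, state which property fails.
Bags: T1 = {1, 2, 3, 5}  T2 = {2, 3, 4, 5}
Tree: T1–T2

Vertex coverage: the bags together contain {1, 2, 3, 4, 5}, the full vertex set. Edge coverage: each edge of G has both endpoints in at least one bag. Running intersection: for every vertex, the bags containing it form a connected subtree. All three properties hold, so this is a valid tree decomposition of width max|bag| − 1 = 3, and hence tw(G) ≤ 3.

Yes; width 3.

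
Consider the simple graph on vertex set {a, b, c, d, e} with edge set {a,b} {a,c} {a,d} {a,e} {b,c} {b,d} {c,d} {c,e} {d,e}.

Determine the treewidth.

A width-3 tree decomposition is:
Bags: B1 = {a, b, c, d}  B2 = {a, c, d, e}
Tree: B1–B2
Every bag has size at most 4, so the width is 4 − 1 = 3 and tw(G) ≤ 3. On the other hand G contains the 4-clique {a, c, d, e}. A clique must lie in a single bag of any decomposition, so no decomposition can have width below 3. Therefore the treewidth is 3.

3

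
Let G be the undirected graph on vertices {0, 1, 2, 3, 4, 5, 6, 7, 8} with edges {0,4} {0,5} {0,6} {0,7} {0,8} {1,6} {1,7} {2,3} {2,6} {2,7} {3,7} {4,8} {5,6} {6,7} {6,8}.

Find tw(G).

2

A width-2 tree decomposition is:
Bags: B1 = {0, 6, 8}  B2 = {0, 6, 7}  B3 = {0, 4, 8}  B4 = {0, 5, 6}  B5 = {1, 6, 7}  B6 = {2, 6, 7}  B7 = {2, 3, 7}
Tree: B1–B2, B1–B3, B2–B4, B2–B5, B2–B6, B6–B7
Each bag holds 3 vertices, so the decomposition has width 2, which upper-bounds the treewidth. On the other hand G contains the 3-clique {2, 3, 7}. A clique must lie in a single bag of any decomposition, so no decomposition can have width below 2. Therefore the treewidth is 2.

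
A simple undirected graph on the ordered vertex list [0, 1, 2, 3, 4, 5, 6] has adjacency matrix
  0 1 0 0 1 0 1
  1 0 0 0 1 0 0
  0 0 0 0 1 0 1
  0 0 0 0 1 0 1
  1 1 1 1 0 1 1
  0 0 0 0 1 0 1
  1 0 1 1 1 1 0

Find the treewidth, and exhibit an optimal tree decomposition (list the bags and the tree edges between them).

Each bag holds 3 vertices, so the decomposition has width 2, which upper-bounds the treewidth. For the lower bound, the 3 vertices {0, 1, 4} are pairwise adjacent, and any tree decomposition puts a clique entirely inside one bag — forcing width ≥ 2. Therefore the treewidth is 2.

Treewidth 2.
Bags: B1 = {3, 4, 6}  B2 = {2, 4, 6}  B3 = {4, 5, 6}  B4 = {0, 4, 6}  B5 = {0, 1, 4}
Tree: B1–B2, B1–B3, B2–B4, B4–B5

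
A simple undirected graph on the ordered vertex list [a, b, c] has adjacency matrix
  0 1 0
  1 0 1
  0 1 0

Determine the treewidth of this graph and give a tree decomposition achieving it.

Every bag has size at most 2, so the width is 2 − 1 = 1 and tw(G) ≤ 1. Any graph with an edge has treewidth ≥ 1, and G has the edge a–b. Hence tw(G) = 1 exactly.

Treewidth 1.
Bags: B1 = {a, b}  B2 = {b, c}
Tree: B1–B2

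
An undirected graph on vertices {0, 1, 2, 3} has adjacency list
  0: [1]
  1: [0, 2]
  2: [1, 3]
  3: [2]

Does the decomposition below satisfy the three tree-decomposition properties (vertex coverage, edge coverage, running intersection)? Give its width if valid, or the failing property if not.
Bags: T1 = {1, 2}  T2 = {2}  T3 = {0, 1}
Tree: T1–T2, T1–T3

A tree decomposition must satisfy three properties: every vertex lies in some bag; for every edge, both endpoints lie together in some bag; and for every vertex, the bags containing it form a connected subtree. Here vertex 3 appears in no bag, so the decomposition is invalid.

No — vertex 3 appears in no bag.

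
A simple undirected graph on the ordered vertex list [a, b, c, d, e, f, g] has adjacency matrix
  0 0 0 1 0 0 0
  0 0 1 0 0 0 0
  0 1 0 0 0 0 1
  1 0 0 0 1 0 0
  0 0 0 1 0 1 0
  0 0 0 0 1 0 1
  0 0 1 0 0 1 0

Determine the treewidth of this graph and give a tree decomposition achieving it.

Treewidth 1.
One such decomposition:
Bags: B1 = {a, d}  B2 = {d, e}  B3 = {e, f}  B4 = {f, g}  B5 = {c, g}  B6 = {b, c}
Tree: B1–B2, B2–B3, B3–B4, B4–B5, B5–B6

Each bag holds 2 vertices, so the decomposition has width 1, which upper-bounds the treewidth. Since G has at least one edge (e.g. a–d), it is not an edgeless graph, so tw(G) ≥ 1. Therefore the treewidth is 1.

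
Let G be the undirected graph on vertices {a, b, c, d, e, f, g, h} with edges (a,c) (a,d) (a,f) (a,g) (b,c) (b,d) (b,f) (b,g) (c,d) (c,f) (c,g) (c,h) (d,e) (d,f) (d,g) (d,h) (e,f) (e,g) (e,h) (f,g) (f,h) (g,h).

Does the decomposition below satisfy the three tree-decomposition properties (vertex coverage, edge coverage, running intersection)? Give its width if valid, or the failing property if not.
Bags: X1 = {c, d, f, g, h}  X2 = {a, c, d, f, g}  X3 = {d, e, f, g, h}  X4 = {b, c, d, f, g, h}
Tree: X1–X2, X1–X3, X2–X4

No — bags containing vertex h are not connected in the tree.

A tree decomposition must satisfy three properties: every vertex lies in some bag; for every edge, both endpoints lie together in some bag; and for every vertex, the bags containing it form a connected subtree. Here bags containing vertex h are not connected in the tree, so the decomposition is invalid.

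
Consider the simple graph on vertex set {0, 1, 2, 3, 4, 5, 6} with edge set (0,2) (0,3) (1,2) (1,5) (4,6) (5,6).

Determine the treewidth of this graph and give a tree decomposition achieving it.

Treewidth 1.
Bags: B1 = {4, 6}  B2 = {5, 6}  B3 = {1, 5}  B4 = {1, 2}  B5 = {0, 2}  B6 = {0, 3}
Tree: B1–B2, B2–B3, B3–B4, B4–B5, B5–B6

The largest bag has 2 vertices, giving width 1; this decomposition certifies tw(G) ≤ 1. Since G has at least one edge (e.g. 4–6), it is not an edgeless graph, so tw(G) ≥ 1. Therefore the treewidth is 1.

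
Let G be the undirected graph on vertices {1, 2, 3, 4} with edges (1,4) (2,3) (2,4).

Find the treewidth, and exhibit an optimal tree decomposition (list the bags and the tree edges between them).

Treewidth 1.
One such decomposition:
Bags: B1 = {1, 4}  B2 = {2, 4}  B3 = {2, 3}
Tree: B1–B2, B2–B3

Every bag has size at most 2, so the width is 2 − 1 = 1 and tw(G) ≤ 1. G has an edge, so its treewidth is at least 1. Therefore the treewidth is 1.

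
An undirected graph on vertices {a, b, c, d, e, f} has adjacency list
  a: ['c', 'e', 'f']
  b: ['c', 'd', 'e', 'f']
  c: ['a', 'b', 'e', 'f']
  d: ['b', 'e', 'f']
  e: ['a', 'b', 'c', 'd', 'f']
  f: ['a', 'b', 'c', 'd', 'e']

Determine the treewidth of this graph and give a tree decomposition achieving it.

The largest bag has 4 vertices, giving width 3; this decomposition certifies tw(G) ≤ 3. On the other hand G contains the 4-clique {b, d, e, f}. A clique must lie in a single bag of any decomposition, so no decomposition can have width below 3. Hence tw(G) = 3 exactly.

Treewidth 3.
Bags: B1 = {a, c, e, f}  B2 = {b, c, e, f}  B3 = {b, d, e, f}
Tree: B1–B2, B2–B3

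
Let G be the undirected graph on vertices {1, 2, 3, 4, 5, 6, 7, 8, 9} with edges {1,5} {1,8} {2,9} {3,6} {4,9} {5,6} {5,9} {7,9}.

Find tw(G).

1

A width-1 tree decomposition is:
Bags: B1 = {5, 9}  B2 = {2, 9}  B3 = {7, 9}  B4 = {1, 5}  B5 = {5, 6}  B6 = {1, 8}  B7 = {3, 6}  B8 = {4, 9}
Tree: B1–B2, B2–B3, B1–B4, B1–B5, B4–B6, B5–B7, B3–B8
Each bag holds 2 vertices, so the decomposition has width 1, which upper-bounds the treewidth. G has an edge, so its treewidth is at least 1. Hence tw(G) = 1 exactly.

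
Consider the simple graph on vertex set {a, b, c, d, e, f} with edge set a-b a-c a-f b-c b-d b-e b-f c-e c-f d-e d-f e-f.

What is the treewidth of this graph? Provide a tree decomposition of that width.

Every bag has size at most 4, so the width is 4 − 1 = 3 and tw(G) ≤ 3. For the lower bound, the 4 vertices {b, d, e, f} are pairwise adjacent, and any tree decomposition puts a clique entirely inside one bag — forcing width ≥ 3. Hence tw(G) = 3 exactly.

Treewidth 3.
One optimal decomposition is:
Bags: B1 = {a, b, c, f}  B2 = {b, c, e, f}  B3 = {b, d, e, f}
Tree: B1–B2, B2–B3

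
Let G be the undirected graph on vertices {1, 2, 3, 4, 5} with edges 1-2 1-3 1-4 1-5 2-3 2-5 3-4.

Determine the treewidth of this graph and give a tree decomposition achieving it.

The largest bag has 3 vertices, giving width 2; this decomposition certifies tw(G) ≤ 2. On the other hand G contains the 3-clique {1, 2, 3}. A clique must lie in a single bag of any decomposition, so no decomposition can have width below 2. The upper and lower bounds meet at 2, so that is the treewidth.

Treewidth 2.
One optimal decomposition is:
Bags: B1 = {1, 2, 5}  B2 = {1, 2, 3}  B3 = {1, 3, 4}
Tree: B1–B2, B2–B3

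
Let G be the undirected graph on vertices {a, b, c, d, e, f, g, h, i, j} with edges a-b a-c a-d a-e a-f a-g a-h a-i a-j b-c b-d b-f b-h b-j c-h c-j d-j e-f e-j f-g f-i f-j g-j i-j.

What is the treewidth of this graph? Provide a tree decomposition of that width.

Treewidth 3.
One such decomposition:
Bags: B1 = {a, b, f, j}  B2 = {a, b, c, j}  B3 = {a, b, c, h}  B4 = {a, f, g, j}  B5 = {a, e, f, j}  B6 = {a, b, d, j}  B7 = {a, f, i, j}
Tree: B1–B2, B2–B3, B1–B4, B4–B5, B2–B6, B4–B7

Every bag has size at most 4, so the width is 4 − 1 = 3 and tw(G) ≤ 3. Conversely, {a, b, d, j} is a clique of size 4, and the vertices of any clique must share a bag in every tree decomposition; so some bag has ≥ 4 vertices and tw(G) ≥ 3. Hence tw(G) = 3 exactly.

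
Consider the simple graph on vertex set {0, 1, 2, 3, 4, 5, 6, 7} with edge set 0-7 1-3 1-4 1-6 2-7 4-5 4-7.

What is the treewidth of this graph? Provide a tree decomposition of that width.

The largest bag has 2 vertices, giving width 1; this decomposition certifies tw(G) ≤ 1. Any graph with an edge has treewidth ≥ 1, and G has the edge 4–1. Hence tw(G) = 1 exactly.

Treewidth 1.
Bags: B1 = {1, 4}  B2 = {1, 3}  B3 = {4, 7}  B4 = {4, 5}  B5 = {1, 6}  B6 = {0, 7}  B7 = {2, 7}
Tree: B1–B2, B1–B3, B3–B4, B2–B5, B3–B6, B3–B7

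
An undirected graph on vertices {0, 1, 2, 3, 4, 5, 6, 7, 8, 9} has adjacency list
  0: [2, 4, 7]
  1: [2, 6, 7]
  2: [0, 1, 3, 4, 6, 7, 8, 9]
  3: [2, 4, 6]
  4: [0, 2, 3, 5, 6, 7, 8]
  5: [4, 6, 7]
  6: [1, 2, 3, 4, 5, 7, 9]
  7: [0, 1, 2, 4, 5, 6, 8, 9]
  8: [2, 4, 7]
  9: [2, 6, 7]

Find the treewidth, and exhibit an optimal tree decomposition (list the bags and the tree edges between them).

The largest bag has 4 vertices, giving width 3; this decomposition certifies tw(G) ≤ 3. For the lower bound, the 4 vertices {2, 3, 4, 6} are pairwise adjacent, and any tree decomposition puts a clique entirely inside one bag — forcing width ≥ 3. Combining the bounds, tw(G) = 3.

Treewidth 3.
One optimal decomposition is:
Bags: B1 = {2, 3, 4, 6}  B2 = {2, 4, 6, 7}  B3 = {0, 2, 4, 7}  B4 = {1, 2, 6, 7}  B5 = {2, 6, 7, 9}  B6 = {2, 4, 7, 8}  B7 = {4, 5, 6, 7}
Tree: B1–B2, B2–B3, B2–B4, B4–B5, B2–B6, B2–B7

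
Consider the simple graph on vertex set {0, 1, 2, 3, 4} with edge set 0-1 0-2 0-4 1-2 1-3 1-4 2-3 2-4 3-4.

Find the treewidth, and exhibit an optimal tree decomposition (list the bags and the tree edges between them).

Treewidth 3.
One optimal decomposition is:
Bags: B1 = {0, 1, 2, 4}  B2 = {1, 2, 3, 4}
Tree: B1–B2

Every bag has size at most 4, so the width is 4 − 1 = 3 and tw(G) ≤ 3. Conversely, {0, 1, 2, 4} is a clique of size 4, and the vertices of any clique must share a bag in every tree decomposition; so some bag has ≥ 4 vertices and tw(G) ≥ 3. Therefore the treewidth is 3.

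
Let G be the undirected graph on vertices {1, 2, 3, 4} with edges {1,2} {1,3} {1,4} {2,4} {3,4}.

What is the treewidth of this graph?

2

A width-2 tree decomposition is:
Bags: B1 = {1, 3, 4}  B2 = {1, 2, 4}
Tree: B1–B2
The largest bag has 3 vertices, giving width 2; this decomposition certifies tw(G) ≤ 2. Conversely, {1, 2, 4} is a clique of size 3, and the vertices of any clique must share a bag in every tree decomposition; so some bag has ≥ 3 vertices and tw(G) ≥ 2. Combining the bounds, tw(G) = 2.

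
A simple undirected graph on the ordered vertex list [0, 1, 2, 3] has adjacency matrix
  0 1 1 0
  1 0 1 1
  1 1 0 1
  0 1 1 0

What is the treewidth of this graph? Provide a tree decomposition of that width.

Every bag has size at most 3, so the width is 3 − 1 = 2 and tw(G) ≤ 2. Conversely, {0, 1, 2} is a clique of size 3, and the vertices of any clique must share a bag in every tree decomposition; so some bag has ≥ 3 vertices and tw(G) ≥ 2. Hence tw(G) = 2 exactly.

Treewidth 2.
One such decomposition:
Bags: B1 = {1, 2, 3}  B2 = {0, 1, 2}
Tree: B1–B2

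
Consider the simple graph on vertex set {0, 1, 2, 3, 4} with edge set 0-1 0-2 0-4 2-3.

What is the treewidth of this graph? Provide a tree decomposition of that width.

Treewidth 1.
One such decomposition:
Bags: B1 = {0, 1}  B2 = {0, 2}  B3 = {2, 3}  B4 = {0, 4}
Tree: B1–B2, B2–B3, B2–B4

Every bag has size at most 2, so the width is 2 − 1 = 1 and tw(G) ≤ 1. Any graph with an edge has treewidth ≥ 1, and G has the edge 1–0. Hence tw(G) = 1 exactly.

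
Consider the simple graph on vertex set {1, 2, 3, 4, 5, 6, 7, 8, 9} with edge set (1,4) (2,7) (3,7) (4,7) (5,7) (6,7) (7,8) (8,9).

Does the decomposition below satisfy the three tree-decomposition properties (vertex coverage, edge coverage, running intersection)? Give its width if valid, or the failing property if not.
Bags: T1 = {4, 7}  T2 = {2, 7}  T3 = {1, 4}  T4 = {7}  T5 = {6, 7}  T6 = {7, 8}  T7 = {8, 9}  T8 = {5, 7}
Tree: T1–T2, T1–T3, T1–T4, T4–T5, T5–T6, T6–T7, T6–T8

No — vertex 3 appears in no bag.

A tree decomposition must satisfy three properties: every vertex lies in some bag; for every edge, both endpoints lie together in some bag; and for every vertex, the bags containing it form a connected subtree. Here vertex 3 appears in no bag, so the decomposition is invalid.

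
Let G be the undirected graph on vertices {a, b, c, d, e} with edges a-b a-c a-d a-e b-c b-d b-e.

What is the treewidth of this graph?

A width-2 tree decomposition is:
Bags: B1 = {a, b, e}  B2 = {a, b, c}  B3 = {a, b, d}
Tree: B1–B2, B1–B3
Every bag has size at most 3, so the width is 3 − 1 = 2 and tw(G) ≤ 2. On the other hand G contains the 3-clique {a, b, d}. A clique must lie in a single bag of any decomposition, so no decomposition can have width below 2. Therefore the treewidth is 2.

2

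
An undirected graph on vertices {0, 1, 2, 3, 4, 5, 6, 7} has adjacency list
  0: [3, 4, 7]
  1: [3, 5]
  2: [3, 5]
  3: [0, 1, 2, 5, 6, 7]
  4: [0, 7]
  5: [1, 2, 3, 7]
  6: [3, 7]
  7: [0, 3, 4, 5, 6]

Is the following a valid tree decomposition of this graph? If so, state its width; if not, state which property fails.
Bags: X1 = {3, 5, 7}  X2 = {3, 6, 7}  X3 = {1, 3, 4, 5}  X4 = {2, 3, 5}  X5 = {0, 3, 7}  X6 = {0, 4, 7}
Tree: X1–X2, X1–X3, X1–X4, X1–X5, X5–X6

A tree decomposition must satisfy three properties: every vertex lies in some bag; for every edge, both endpoints lie together in some bag; and for every vertex, the bags containing it form a connected subtree. Here bags containing vertex 4 are not connected in the tree, so the decomposition is invalid.

No — bags containing vertex 4 are not connected in the tree.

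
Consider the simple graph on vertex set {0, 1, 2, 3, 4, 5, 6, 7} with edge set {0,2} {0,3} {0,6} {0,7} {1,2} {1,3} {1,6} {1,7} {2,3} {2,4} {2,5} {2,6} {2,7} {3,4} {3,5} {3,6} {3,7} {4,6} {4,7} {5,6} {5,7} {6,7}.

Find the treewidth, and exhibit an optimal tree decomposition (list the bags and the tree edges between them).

Treewidth 4.
Bags: B1 = {1, 2, 3, 6, 7}  B2 = {2, 3, 4, 6, 7}  B3 = {2, 3, 5, 6, 7}  B4 = {0, 2, 3, 6, 7}
Tree: B1–B2, B1–B3, B2–B4

The largest bag has 5 vertices, giving width 4; this decomposition certifies tw(G) ≤ 4. Conversely, {0, 2, 3, 6, 7} is a clique of size 5, and the vertices of any clique must share a bag in every tree decomposition; so some bag has ≥ 5 vertices and tw(G) ≥ 4. The upper and lower bounds meet at 4, so that is the treewidth.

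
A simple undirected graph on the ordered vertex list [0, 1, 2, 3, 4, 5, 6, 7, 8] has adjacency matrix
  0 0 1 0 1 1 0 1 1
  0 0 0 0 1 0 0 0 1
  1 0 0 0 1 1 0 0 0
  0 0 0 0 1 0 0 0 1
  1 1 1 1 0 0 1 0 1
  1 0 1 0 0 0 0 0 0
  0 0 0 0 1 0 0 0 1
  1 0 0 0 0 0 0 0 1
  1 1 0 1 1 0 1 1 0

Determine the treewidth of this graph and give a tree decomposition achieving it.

Treewidth 2.
One such decomposition:
Bags: B1 = {0, 2, 4}  B2 = {0, 4, 8}  B3 = {0, 2, 5}  B4 = {4, 6, 8}  B5 = {1, 4, 8}  B6 = {3, 4, 8}  B7 = {0, 7, 8}
Tree: B1–B2, B1–B3, B2–B4, B2–B5, B5–B6, B2–B7

Each bag holds 3 vertices, so the decomposition has width 2, which upper-bounds the treewidth. For the lower bound, the 3 vertices {0, 4, 8} are pairwise adjacent, and any tree decomposition puts a clique entirely inside one bag — forcing width ≥ 2. Combining the bounds, tw(G) = 2.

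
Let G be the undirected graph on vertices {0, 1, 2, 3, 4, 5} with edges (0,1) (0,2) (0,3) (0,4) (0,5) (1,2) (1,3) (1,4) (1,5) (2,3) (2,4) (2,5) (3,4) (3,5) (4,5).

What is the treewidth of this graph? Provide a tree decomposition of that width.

With just one bag of size 6, the width is 6 − 1 = 5, so tw(G) ≤ 5. For the lower bound, the 6 vertices {0, 1, 2, 3, 4, 5} are pairwise adjacent, and any tree decomposition puts a clique entirely inside one bag — forcing width ≥ 5. The upper and lower bounds meet at 5, so that is the treewidth.

Treewidth 5.
Bags: B1 = {0, 1, 2, 3, 4, 5}
Tree: (single bag)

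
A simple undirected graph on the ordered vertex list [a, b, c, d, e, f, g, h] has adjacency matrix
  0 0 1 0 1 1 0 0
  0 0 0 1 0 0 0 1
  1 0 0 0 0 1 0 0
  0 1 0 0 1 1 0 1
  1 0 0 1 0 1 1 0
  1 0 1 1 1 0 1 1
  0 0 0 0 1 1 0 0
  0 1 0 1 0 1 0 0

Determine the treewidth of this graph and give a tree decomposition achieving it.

The largest bag has 3 vertices, giving width 2; this decomposition certifies tw(G) ≤ 2. For the lower bound, the 3 vertices {d, e, f} are pairwise adjacent, and any tree decomposition puts a clique entirely inside one bag — forcing width ≥ 2. Hence tw(G) = 2 exactly.

Treewidth 2.
One such decomposition:
Bags: B1 = {d, e, f}  B2 = {a, e, f}  B3 = {a, c, f}  B4 = {d, f, h}  B5 = {e, f, g}  B6 = {b, d, h}
Tree: B1–B2, B2–B3, B1–B4, B1–B5, B4–B6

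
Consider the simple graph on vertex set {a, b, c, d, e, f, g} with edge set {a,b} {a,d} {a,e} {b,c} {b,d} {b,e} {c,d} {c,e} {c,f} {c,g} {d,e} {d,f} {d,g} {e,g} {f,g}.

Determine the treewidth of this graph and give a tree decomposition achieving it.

Every bag has size at most 4, so the width is 4 − 1 = 3 and tw(G) ≤ 3. For the lower bound, the 4 vertices {c, d, e, g} are pairwise adjacent, and any tree decomposition puts a clique entirely inside one bag — forcing width ≥ 3. Combining the bounds, tw(G) = 3.

Treewidth 3.
One optimal decomposition is:
Bags: B1 = {b, c, d, e}  B2 = {c, d, e, g}  B3 = {a, b, d, e}  B4 = {c, d, f, g}
Tree: B1–B2, B1–B3, B2–B4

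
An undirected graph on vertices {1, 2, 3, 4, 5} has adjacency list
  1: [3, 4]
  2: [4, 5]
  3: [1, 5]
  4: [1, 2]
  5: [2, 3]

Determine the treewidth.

A width-2 tree decomposition is:
Bags: B1 = {2, 4, 5}  B2 = {3, 4, 5}  B3 = {1, 3, 4}
Tree: B1–B2, B2–B3
Every bag has size at most 3, so the width is 3 − 1 = 2 and tw(G) ≤ 2. For the lower bound, G contains the cycle 4–2–5–3–1–4, so G is not a forest; only forests have treewidth ≤ 1, hence tw(G) ≥ 2. The upper and lower bounds meet at 2, so that is the treewidth.

2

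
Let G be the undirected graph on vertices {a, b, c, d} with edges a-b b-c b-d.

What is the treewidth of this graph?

A width-1 tree decomposition is:
Bags: B1 = {a, b}  B2 = {b, d}  B3 = {b, c}
Tree: B1–B2, B1–B3
Every bag has size at most 2, so the width is 2 − 1 = 1 and tw(G) ≤ 1. Any graph with an edge has treewidth ≥ 1, and G has the edge a–b. Therefore the treewidth is 1.

1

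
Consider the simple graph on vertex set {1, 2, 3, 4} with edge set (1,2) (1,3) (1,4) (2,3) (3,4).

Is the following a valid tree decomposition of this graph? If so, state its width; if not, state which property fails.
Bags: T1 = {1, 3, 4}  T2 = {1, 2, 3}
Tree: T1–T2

Checking the three conditions: (i) the bags cover all of {1, 2, 3, 4}; (ii) for each edge, some bag contains both endpoints; (iii) the bags containing any fixed vertex form a subtree. All hold, so the decomposition is valid with width 3 − 1 = 2.

Yes; width 2.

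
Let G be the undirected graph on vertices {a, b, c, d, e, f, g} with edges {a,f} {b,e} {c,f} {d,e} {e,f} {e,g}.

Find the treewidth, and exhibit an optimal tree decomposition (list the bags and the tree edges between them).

The largest bag has 2 vertices, giving width 1; this decomposition certifies tw(G) ≤ 1. Any graph with an edge has treewidth ≥ 1, and G has the edge g–e. Combining the bounds, tw(G) = 1.

Treewidth 1.
Bags: B1 = {e, g}  B2 = {e, f}  B3 = {a, f}  B4 = {d, e}  B5 = {c, f}  B6 = {b, e}
Tree: B1–B2, B2–B3, B1–B4, B3–B5, B1–B6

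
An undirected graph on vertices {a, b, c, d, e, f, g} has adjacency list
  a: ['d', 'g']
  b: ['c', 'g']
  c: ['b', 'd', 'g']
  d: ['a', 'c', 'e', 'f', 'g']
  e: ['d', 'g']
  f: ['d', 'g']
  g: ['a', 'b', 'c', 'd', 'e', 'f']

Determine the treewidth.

2

A width-2 tree decomposition is:
Bags: B1 = {a, d, g}  B2 = {d, f, g}  B3 = {c, d, g}  B4 = {d, e, g}  B5 = {b, c, g}
Tree: B1–B2, B2–B3, B1–B4, B3–B5
Each bag holds 3 vertices, so the decomposition has width 2, which upper-bounds the treewidth. For the lower bound, the 3 vertices {d, e, g} are pairwise adjacent, and any tree decomposition puts a clique entirely inside one bag — forcing width ≥ 2. Combining the bounds, tw(G) = 2.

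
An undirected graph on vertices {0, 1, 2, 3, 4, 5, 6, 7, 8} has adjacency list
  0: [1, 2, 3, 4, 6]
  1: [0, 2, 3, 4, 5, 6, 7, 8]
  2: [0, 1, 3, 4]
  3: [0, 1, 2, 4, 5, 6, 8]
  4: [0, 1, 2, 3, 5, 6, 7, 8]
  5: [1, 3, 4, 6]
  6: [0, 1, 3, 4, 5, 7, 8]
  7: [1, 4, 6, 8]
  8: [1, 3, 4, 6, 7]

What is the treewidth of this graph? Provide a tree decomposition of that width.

Every bag has size at most 5, so the width is 5 − 1 = 4 and tw(G) ≤ 4. For the lower bound, the 5 vertices {0, 1, 2, 3, 4} are pairwise adjacent, and any tree decomposition puts a clique entirely inside one bag — forcing width ≥ 4. Combining the bounds, tw(G) = 4.

Treewidth 4.
One such decomposition:
Bags: B1 = {0, 1, 3, 4, 6}  B2 = {1, 3, 4, 5, 6}  B3 = {1, 3, 4, 6, 8}  B4 = {0, 1, 2, 3, 4}  B5 = {1, 4, 6, 7, 8}
Tree: B1–B2, B1–B3, B1–B4, B3–B5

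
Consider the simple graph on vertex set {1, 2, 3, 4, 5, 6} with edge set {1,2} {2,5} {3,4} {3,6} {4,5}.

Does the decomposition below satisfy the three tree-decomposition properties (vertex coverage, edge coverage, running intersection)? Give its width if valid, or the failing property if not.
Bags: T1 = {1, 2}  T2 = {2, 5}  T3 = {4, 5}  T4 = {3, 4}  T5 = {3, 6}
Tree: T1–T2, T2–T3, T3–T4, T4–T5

Yes; width 1.

Checking the three conditions: (i) the bags cover all of {1, 2, 3, 4, 5, 6}; (ii) for each edge, some bag contains both endpoints; (iii) the bags containing any fixed vertex form a subtree. All hold, so the decomposition is valid with width 2 − 1 = 1.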